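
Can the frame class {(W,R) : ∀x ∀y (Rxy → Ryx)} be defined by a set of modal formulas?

This is a Sahlqvist condition; the B axiom q → □◇q defines it.
Suppose q→□◇q is valid. Take Rxy and set V(q)={x}. Then q at x, so □◇q at x, so ◇q at y, so some z with Ryz has q; z=x, i.e. Ryx.

Definable; q → □◇q defines it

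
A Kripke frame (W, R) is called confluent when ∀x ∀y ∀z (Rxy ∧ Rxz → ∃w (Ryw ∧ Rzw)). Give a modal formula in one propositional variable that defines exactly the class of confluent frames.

A defining formula is ◇□ψ → □◇ψ (the .2 axiom).
Suppose ◇□ψ→□◇ψ is valid. Take Rxy, Rxz and set V(ψ)={w : Ryw}. Then □ψ at y so ◇□ψ at x, so □◇ψ at x, so ◇ψ at z, giving w with Rzw and Ryw.

◇□ψ → □◇ψ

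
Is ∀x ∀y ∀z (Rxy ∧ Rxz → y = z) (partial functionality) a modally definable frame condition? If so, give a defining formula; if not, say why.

This is a Sahlqvist condition; the CD axiom ◇q → □q defines it.
Suppose ◇q→□q is valid. Take Rxy, Rxz and set V(q)={y}. Then ◇q at x, so □q at x, so q at z, i.e. z=y.

Yes — defined by ◇q → □q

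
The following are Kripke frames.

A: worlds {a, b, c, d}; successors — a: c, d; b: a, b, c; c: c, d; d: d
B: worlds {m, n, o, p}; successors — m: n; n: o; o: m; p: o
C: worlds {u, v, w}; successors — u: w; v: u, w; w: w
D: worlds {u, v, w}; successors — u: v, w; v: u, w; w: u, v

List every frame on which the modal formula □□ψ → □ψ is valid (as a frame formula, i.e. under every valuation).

A, D

Frame correspondent (Sahlqvist): ∀x ∀y (Rxy → ∃z (Rxz ∧ Rzy)) — i.e. density.
A: ✓.
B: fails — Rno but no z with Rnz and Rzo.
C: fails — Rvu but no z with Rvz and Rzu.
D: ✓.
Valid on: A, D.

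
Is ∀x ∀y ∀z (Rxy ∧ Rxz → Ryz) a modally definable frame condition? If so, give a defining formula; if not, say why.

Yes: it is the Euclidean property, defined by the 5 schema ◇r → □◇r.

Yes — defined by ◇r → □◇r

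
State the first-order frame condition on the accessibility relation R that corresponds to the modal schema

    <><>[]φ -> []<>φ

This is a Sahlqvist (Geach-type) schema ◇^2□^1φ → □^1◇^1φ.
First-order correspondent: forall x forall y forall z ((x R^2 y & xRz) -> exists w (yRw & zRw)).

forall x forall y forall z ((x R^2 y & xRz) -> exists w (yRw & zRw))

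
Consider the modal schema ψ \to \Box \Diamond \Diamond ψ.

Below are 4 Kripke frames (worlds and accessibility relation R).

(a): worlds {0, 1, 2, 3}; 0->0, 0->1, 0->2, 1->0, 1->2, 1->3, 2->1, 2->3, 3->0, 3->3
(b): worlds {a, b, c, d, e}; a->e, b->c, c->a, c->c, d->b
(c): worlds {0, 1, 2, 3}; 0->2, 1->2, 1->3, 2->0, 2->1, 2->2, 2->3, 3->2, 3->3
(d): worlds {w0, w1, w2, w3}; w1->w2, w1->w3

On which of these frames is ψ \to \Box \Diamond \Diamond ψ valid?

(c)

Frame correspondent (Sahlqvist): \forall x \forall z (xRz \to \exists w (x = w \wedge z R^2 w)) — i.e. a generalized confluence (Geach) condition.
(a): fails — 1R2 but no w with 1=w and 2R²w.
(b): fails — aRe but no w with a=w and eR²w.
(c): ✓.
(d): fails — w1Rw2 but no w with w1=w and w2R²w.
Valid on: (c).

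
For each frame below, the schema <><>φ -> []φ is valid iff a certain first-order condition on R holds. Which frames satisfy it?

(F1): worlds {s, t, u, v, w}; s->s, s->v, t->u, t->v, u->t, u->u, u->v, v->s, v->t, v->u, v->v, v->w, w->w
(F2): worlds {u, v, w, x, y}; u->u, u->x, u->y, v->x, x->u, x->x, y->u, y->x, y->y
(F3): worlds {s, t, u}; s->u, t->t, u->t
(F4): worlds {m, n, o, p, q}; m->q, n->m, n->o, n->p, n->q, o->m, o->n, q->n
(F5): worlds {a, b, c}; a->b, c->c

(F5)

The schema corresponds to a generalized confluence (Geach) condition: forall x forall y forall z ((x R^2 y & xRz) -> exists w (y = w & z = w)).
(F1): fails — sR²s, sRv but s ≠ v.
(F2): fails — uR²u, uRx but u ≠ x.
(F3): fails — sR²t, sRu but t ≠ u.
(F4): fails — mR²n, mRq but n ≠ q.
(F5): condition met.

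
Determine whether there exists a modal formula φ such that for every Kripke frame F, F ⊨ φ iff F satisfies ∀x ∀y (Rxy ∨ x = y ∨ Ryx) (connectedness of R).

Not definable by any modal formula

Modal frame validity is preserved under disjoint unions.
Take 4 disjoint single-world reflexive frames: each is trivially connected, but their disjoint union has 4 worlds with no edge between distinct components, so it is not connected.
So no modal formula (or set of formulas) defines exactly the connected frames.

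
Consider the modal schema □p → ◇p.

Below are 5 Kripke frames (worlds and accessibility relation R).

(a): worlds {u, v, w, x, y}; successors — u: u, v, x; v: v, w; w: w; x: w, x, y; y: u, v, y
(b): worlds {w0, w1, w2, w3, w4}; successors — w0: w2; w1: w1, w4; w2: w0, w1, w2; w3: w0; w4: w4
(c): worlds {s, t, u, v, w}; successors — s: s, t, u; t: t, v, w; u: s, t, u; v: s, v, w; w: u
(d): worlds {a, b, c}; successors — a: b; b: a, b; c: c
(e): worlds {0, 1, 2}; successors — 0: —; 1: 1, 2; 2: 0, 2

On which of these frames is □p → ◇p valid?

The schema corresponds to seriality: ∀x ∃y Rxy.
(a): holds.
(b): holds.
(c): holds.
(d): holds.
(e): fails — world 0 has no successor.
Valid on: (a), (b), (c), (d).

(a), (b), (c), (d)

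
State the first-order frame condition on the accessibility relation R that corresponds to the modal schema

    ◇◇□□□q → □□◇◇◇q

This is a Sahlqvist (Geach-type) schema ◇^2□^3q → □^2◇^3q.
Minimal-valuation argument: fix x; take any y with xR^2y and any z with xR^2z. Set V(q) to the set of worlds R-reachable from y in exactly 3 steps. Then □^3q holds at y, so the antecedent holds at x; validity forces ◇^3q at z, giving a w with zR^3w and yR^3w.
First-order correspondent: ∀x ∀y ∀z ((xR²y ∧ xR²z) → ∃w (yR³w ∧ zR³w)).

∀x ∀y ∀z ((xR²y ∧ xR²z) → ∃w (yR³w ∧ zR³w))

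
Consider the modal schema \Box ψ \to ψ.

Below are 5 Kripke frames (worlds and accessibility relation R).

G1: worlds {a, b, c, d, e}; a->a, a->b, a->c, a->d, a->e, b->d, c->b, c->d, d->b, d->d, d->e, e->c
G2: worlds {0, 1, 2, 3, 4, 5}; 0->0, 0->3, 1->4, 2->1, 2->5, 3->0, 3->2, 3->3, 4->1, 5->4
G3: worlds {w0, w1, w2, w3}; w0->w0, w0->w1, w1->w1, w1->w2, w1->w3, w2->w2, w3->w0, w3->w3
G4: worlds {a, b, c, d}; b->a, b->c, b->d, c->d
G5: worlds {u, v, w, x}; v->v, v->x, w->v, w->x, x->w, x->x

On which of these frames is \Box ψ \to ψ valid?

G3

This is the axiom for reflexivity; its first-order frame correspondent is \forall x Rxx.
G1: fails — world b does not see itself.
G2: fails — world 1 does not see itself.
G3: holds.
G4: fails — world a does not see itself.
G5: fails — world u does not see itself.
Valid on: G3.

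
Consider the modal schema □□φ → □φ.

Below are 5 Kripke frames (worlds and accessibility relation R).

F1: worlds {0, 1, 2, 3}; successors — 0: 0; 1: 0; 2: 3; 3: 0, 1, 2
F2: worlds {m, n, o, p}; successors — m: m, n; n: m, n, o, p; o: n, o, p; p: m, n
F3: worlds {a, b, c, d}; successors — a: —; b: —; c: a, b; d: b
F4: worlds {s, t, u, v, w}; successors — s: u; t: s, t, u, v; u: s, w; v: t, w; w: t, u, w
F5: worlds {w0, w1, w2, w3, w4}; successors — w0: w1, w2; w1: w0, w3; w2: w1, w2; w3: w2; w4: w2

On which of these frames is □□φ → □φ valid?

F2

The schema corresponds to density: ∀x ∀y (Rxy → ∃z (Rxz ∧ Rzy)).
F1: fails — R32 but no z with R3z and Rz2.
F2: holds.
F3: fails — Rdb but no z with Rdz and Rzb.
F4: fails — Rus but no z with Ruz and Rzs.
F5: fails — Rw1w0 but no z with Rw1z and Rzw0.
Valid on: F2.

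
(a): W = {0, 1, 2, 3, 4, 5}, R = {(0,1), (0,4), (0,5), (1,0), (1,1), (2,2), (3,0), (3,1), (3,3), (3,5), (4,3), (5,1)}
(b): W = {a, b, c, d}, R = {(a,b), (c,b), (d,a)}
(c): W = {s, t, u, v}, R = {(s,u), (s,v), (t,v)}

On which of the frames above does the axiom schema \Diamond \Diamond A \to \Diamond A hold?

The schema corresponds to transitivity: \forall x \forall y \forall z (Rxy \wedge Ryz \to Rxz).
(a): fails — R10 and R04 but not R14.
(b): fails — Rda and Rab but not Rdb.
(c): holds.

(c)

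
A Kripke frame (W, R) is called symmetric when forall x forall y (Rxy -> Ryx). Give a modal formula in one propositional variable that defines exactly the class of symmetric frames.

The condition is symmetry. The B schema ψ → □◇ψ defines it.
Suppose ψ→□◇ψ is valid. Take Rxy and set V(ψ)={x}. Then ψ at x, so □◇ψ at x, so ◇ψ at y, so some z with Ryz has ψ; z=x, i.e. Ryx.

ψ → □◇ψ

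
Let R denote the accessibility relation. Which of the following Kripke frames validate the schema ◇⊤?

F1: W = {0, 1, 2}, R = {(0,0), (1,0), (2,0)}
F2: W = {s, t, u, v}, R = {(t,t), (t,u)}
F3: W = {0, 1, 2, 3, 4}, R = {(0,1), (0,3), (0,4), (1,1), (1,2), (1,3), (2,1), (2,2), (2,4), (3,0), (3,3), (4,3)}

This is the axiom for seriality; its first-order frame correspondent is ∀x ∃y Rxy.
F1: satisfies the condition.
F2: fails — world s has no successor.
F3: satisfies the condition.
Valid on: F1, F3.

F1, F3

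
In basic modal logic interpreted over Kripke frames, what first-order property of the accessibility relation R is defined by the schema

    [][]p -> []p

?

density

Suppose □□p→□p is valid. Take Rxy and set V(p)={w : xR²w}. Then □□p at x, so □p at x, so p at y, i.e. ∃z(Rxz∧Rzy).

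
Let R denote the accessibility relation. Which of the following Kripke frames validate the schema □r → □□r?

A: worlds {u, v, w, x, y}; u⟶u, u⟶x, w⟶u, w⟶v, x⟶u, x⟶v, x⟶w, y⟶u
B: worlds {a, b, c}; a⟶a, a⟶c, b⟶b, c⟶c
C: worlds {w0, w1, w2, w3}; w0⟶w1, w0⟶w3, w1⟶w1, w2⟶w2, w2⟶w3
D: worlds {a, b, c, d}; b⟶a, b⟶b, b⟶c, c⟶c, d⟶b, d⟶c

B, C

The schema corresponds to transitivity: ∀x ∀y ∀z (Rxy ∧ Ryz → Rxz).
A: fails — Rwu and Rux but not Rwx.
B: ✓.
C: ✓.
D: fails — Rdb and Rba but not Rda.
Valid on: B, C.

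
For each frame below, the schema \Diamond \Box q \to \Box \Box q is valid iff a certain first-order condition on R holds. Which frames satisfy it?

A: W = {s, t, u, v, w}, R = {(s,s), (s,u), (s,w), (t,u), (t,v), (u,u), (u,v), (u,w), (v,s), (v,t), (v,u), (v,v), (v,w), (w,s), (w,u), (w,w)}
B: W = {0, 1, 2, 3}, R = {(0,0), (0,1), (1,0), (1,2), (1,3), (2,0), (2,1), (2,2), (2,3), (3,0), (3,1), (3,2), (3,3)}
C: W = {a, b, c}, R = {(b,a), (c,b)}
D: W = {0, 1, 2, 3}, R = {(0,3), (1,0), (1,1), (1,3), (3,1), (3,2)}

Frame correspondent (Sahlqvist): \forall x \forall y \forall z ((xRy \wedge x R^2 z) \to \exists w (yRw \wedge z = w)) — i.e. a generalized confluence (Geach) condition.
A: fails — sRs, sR²v but no w* with sRw* and v=w*.
B: fails — 0R0, 0R²2 but no w with 0Rw and 2=w.
C: holds.
D: fails — 1R0, 1R²0 but no w with 0Rw and 0=w.
Valid on: C.

C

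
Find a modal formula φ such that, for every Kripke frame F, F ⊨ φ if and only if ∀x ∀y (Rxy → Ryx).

A defining formula is q → □◇q (the B axiom).
Suppose q→□◇q is valid. Take Rxy and set V(q)={x}. Then q at x, so □◇q at x, so ◇q at y, so some z with Ryz has q; z=x, i.e. Ryx.

q → □◇q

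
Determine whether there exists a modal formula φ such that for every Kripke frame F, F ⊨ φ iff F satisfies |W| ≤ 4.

Any modally definable frame class is closed under disjoint unions.
Any modal formula valid on each of 5 disjoint one-world frames is valid on their disjoint union (validity is preserved under disjoint unions). Each one-world frame has |W|=1≤4, but the union has |W|=5.
So no modal formula (or set of formulas) defines exactly the |W|≤4 frames.

No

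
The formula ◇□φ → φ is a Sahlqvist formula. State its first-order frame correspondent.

Replacing φ by ¬φ and contraposing gives the equivalent schema φ → □◇φ.
Suppose φ→□◇φ is valid. Take Rxy and set V(φ)={x}. Then φ at x, so □◇φ at x, so ◇φ at y, so some z with Ryz has φ; z=x, i.e. Ryx.
Conversely, on a frame with symmetry the schema holds at every world under every valuation.
So the correspondent is symmetry.

Symmetry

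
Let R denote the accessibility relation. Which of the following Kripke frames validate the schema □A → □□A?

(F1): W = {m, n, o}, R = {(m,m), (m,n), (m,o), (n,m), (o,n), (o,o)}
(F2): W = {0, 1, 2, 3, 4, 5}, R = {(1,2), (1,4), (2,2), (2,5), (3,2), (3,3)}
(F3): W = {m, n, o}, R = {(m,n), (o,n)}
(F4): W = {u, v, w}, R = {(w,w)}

(F3), (F4)

This is the axiom for transitivity; its first-order frame correspondent is ∀x ∀y ∀z (Rxy ∧ Ryz → Rxz).
(F1): fails — Ron and Rnm but not Rom.
(F2): fails — R32 and R25 but not R35.
(F3): ✓.
(F4): ✓.
Valid on: (F3), (F4).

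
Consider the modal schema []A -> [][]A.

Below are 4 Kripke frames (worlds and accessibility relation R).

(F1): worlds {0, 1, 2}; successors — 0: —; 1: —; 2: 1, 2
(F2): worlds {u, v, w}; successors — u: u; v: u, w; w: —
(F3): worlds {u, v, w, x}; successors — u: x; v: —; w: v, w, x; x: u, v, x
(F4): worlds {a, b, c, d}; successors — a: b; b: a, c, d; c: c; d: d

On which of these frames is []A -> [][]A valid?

(F1), (F2)

The schema corresponds to transitivity: forall x forall y forall z (Rxy & Ryz -> Rxz).
(F1): condition met.
(F2): condition met.
(F3): fails — Rwx and Rxu but not Rwu.
(F4): fails — Rab and Rbc but not Rac.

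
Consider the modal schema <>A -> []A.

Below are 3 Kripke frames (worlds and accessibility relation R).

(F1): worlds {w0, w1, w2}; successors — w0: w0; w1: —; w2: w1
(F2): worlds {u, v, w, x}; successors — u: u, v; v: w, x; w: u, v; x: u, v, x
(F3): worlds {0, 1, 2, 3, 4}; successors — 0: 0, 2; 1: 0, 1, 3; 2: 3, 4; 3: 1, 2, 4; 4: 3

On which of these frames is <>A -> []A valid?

The schema corresponds to partial functionality: forall x forall y forall z (Rxy & Rxz -> y = z).
(F1): ✓.
(F2): fails — u sees both u and v.
(F3): fails — 0 sees both 0 and 2.
Valid on: (F1).

(F1)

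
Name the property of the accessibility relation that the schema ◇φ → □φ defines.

partial functionality

Suppose ◇φ→□φ is valid. Take Rxy, Rxz and set V(φ)={y}. Then ◇φ at x, so □φ at x, so φ at z, i.e. z=y.
The converse is a direct semantic check.
Frame condition: ∀x ∀y ∀z (Rxy ∧ Rxz → y = z).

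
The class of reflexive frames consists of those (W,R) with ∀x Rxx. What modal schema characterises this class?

□p → p

The condition is reflexivity. The T schema □p → p defines it.
Suppose □p→p is valid. At any x set V(p)={w : Rxw}. Then □p holds at x, so p holds at x, i.e. Rxx.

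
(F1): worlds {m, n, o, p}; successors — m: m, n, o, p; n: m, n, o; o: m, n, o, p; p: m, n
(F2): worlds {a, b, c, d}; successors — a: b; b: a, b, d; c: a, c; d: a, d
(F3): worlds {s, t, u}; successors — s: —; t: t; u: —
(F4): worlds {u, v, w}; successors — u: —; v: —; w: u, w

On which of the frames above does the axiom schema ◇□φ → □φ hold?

(F3)

This is the axiom for the Euclidean property; its first-order frame correspondent is ∀x ∀y ∀z (Rxy ∧ Rxz → Ryz).
(F1): fails — Rmn and Rmp but not Rnp.
(F2): fails — Rba and Rba but not Raa.
(F3): satisfies the condition.
(F4): fails — Rwu and Rww but not Ruw.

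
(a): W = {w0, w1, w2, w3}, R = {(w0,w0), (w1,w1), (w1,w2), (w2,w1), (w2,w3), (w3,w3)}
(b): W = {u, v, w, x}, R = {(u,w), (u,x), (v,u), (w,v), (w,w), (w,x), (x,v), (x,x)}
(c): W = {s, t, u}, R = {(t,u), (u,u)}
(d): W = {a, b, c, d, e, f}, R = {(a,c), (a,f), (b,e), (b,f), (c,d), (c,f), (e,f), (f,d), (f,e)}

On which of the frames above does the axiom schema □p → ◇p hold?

Frame correspondent (Sahlqvist): ∀x ∃y Rxy — i.e. seriality.
(a): holds.
(b): holds.
(c): fails — world s has no successor.
(d): fails — world d has no successor.
Valid on: (a), (b).

(a), (b)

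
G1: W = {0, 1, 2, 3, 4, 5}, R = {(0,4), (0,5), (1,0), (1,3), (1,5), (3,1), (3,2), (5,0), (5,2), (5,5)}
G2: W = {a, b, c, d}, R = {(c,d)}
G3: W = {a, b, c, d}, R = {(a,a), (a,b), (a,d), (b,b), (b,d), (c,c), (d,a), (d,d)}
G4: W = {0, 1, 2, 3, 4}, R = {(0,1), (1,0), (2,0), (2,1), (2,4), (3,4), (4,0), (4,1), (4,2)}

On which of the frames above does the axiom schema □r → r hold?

This is the axiom for reflexivity; its first-order frame correspondent is ∀x Rxx.
G1: fails — world 0 does not see itself.
G2: fails — world a does not see itself.
G3: holds.
G4: fails — world 0 does not see itself.

G3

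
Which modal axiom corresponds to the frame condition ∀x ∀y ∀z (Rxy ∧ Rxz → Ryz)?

◇p → □◇p

The condition is the Euclidean property. The 5 schema ◇p → □◇p defines it.
Suppose ◇p→□◇p is valid. Take Rxy, Rxz and set V(p)={y}. Then ◇p at x, so □◇p at x, so ◇p at z, so some w with Rzw has p; w=y, i.e. Rzy. By symmetry of the argument, Ryz.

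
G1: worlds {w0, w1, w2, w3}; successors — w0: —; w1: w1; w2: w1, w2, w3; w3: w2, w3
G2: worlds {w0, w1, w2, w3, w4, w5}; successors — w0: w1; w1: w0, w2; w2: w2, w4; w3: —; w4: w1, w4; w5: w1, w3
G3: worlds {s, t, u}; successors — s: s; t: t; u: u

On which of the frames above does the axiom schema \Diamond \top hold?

The schema corresponds to seriality: \forall x \exists y Rxy.
G1: fails — world w0 has no successor.
G2: fails — world w3 has no successor.
G3: ✓.

G3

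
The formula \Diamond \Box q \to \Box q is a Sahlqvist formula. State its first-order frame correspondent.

This is frame-equivalent to ◇q → □◇q (substitute ¬q for q and contrapose).
Suppose ◇q→□◇q is valid. Take Rxy, Rxz and set V(q)={y}. Then ◇q at x, so □◇q at x, so ◇q at z, so some w with Rzw has q; w=y, i.e. Rzy. By symmetry of the argument, Ryz.

the Euclidean property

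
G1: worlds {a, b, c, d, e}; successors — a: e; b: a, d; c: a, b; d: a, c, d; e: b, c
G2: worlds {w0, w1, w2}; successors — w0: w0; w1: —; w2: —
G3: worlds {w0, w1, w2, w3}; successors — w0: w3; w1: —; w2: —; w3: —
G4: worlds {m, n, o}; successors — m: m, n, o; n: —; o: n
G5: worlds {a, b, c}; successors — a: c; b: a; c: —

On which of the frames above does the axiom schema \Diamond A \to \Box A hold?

G2, G3, G5

Frame correspondent (Sahlqvist): \forall x \forall y \forall z (Rxy \wedge Rxz \to y = z) — i.e. partial functionality.
G1: fails — b sees both a and d.
G2: holds.
G3: holds.
G4: fails — m sees both m and n.
G5: holds.
Valid on: G2, G3, G5.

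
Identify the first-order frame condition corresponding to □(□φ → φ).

shift-reflexivity

Suppose □(□φ→φ) is valid. Take Rxy and set V(φ)={w : Ryw}. Then at y, □φ holds; since □(□φ→φ) at x, □φ→φ at y, so φ at y, i.e. Ryy.
The converse is a direct semantic check.
Frame condition: ∀x ∀y (Rxy → Ryy).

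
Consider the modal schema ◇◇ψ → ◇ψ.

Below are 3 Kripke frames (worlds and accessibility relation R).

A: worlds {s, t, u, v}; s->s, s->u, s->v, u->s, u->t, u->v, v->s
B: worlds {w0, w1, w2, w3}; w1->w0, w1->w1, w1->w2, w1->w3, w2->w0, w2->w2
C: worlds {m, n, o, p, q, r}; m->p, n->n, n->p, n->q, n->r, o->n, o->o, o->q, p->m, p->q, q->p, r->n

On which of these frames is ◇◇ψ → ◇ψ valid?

B

The schema corresponds to transitivity: ∀x ∀y ∀z (Rxy ∧ Ryz → Rxz).
A: fails — Rus and Rsu but not Ruu.
B: satisfies the condition.
C: fails — Ron and Rnr but not Ror.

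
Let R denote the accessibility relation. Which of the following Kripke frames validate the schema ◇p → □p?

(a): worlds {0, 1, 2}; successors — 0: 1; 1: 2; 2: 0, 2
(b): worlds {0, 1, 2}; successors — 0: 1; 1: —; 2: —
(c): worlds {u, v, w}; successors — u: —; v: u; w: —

(b), (c)

The schema corresponds to partial functionality: ∀x ∀y ∀z (Rxy ∧ Rxz → y = z).
(a): fails — 2 sees both 0 and 2.
(b): condition met.
(c): condition met.
Valid on: (b), (c).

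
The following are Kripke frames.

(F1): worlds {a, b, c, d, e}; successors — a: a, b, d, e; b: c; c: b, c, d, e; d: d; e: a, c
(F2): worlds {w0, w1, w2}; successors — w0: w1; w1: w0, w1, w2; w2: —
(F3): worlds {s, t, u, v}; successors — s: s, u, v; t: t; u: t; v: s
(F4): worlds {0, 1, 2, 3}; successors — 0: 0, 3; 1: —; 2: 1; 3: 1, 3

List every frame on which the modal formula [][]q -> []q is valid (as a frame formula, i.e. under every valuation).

This is the axiom for density; its first-order frame correspondent is forall x forall y (Rxy -> exists z (Rxz & Rzy)).
(F1): ✓.
(F2): ✓.
(F3): ✓.
(F4): fails — R21 but no z with R2z and Rz1.
Valid on: (F1), (F2), (F3).

(F1), (F2), (F3)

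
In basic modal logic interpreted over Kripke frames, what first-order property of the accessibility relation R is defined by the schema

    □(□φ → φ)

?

shift-reflexivity: ∀x ∀y (Rxy → Ryy)

This schema is the T□ axiom.
It corresponds to shift-reflexivity: ∀x ∀y (Rxy → Ryy).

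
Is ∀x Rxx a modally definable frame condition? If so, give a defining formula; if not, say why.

This is a Sahlqvist condition; the T axiom □p → p defines it.
Suppose □p→p is valid. At any x set V(p)={w : Rxw}. Then □p holds at x, so p holds at x, i.e. Rxx.

Yes, by □p → p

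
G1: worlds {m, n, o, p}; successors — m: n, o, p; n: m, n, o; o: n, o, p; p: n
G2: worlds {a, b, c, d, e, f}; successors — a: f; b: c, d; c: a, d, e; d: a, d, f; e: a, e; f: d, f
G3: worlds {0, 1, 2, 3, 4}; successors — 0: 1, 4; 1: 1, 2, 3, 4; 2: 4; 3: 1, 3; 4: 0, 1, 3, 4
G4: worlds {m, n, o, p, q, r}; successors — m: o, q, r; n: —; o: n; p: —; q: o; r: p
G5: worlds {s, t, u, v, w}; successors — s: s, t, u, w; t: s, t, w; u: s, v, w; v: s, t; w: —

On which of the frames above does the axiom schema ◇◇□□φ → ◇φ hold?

G1, G3

The schema corresponds to a generalized confluence (Geach) condition: ∀x ∀y (xR²y → ∃w (yR²w ∧ xRw)).
G1: satisfies the condition.
G2: fails — bR²e but no w with eR²w and bRw.
G3: satisfies the condition.
G4: fails — mR²n but no w with nR²w and mRw.
G5: fails — sR²w but no w* with wR²w* and sRw*.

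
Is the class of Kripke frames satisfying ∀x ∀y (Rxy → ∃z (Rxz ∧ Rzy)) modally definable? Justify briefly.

Definable; □□q → □q defines it

This is a Sahlqvist condition; the C4 axiom □□q → □q defines it.
Suppose □□q→□q is valid. Take Rxy and set V(q)={w : xR²w}. Then □□q at x, so □q at x, so q at y, i.e. ∃z(Rxz∧Rzy).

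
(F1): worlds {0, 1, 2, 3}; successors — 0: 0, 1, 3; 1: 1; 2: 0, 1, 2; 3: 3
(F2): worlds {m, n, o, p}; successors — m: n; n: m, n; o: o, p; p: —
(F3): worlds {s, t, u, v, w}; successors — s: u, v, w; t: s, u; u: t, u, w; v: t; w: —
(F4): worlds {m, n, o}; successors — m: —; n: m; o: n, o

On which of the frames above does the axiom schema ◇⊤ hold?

The schema corresponds to seriality: ∀x ∃y Rxy.
(F1): satisfies the condition.
(F2): fails — world p has no successor.
(F3): fails — world w has no successor.
(F4): fails — world m has no successor.

(F1)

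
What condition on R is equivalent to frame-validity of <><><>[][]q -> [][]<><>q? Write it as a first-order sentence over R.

forall x forall y forall z ((x R^3 y & x R^2 z) -> exists w (y R^2 w & z R^2 w))

This is a Sahlqvist (Geach-type) schema ◇^3□^2q → □^2◇^2q.
Minimal-valuation argument: fix x; take any y with xR^3y and any z with xR^2z. Set V(q) to the set of worlds R-reachable from y in exactly 2 steps. Then □^2q holds at y, so the antecedent holds at x; validity forces ◇^2q at z, giving a w with zR^2w and yR^2w.
First-order correspondent: forall x forall y forall z ((x R^3 y & x R^2 z) -> exists w (y R^2 w & z R^2 w)).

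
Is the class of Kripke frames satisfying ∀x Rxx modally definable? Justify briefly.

Yes, by □r → r

Yes: it is reflexivity, defined by the T schema □r → r.
Suppose □r→r is valid. At any x set V(r)={w : Rxw}. Then □r holds at x, so r holds at x, i.e. Rxx.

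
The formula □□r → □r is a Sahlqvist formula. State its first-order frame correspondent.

Density

Suppose □□r→□r is valid. Take Rxy and set V(r)={w : xR²w}. Then □□r at x, so □r at x, so r at y, i.e. ∃z(Rxz∧Rzy).
The converse is a direct semantic check.
So the correspondent is density.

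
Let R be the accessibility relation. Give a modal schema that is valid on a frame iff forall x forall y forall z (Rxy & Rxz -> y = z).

◇s → □s

This is partial functionality; the standard corresponding axiom is CD: ◇s → □s.
Suppose ◇s→□s is valid. Take Rxy, Rxz and set V(s)={y}. Then ◇s at x, so □s at x, so s at z, i.e. z=y.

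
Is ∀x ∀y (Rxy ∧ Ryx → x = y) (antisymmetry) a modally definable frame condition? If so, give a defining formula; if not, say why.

No — not modally definable

Any modally definable frame class is closed under surjective bounded morphisms.
The 6-cycle (worlds s,t,u,v,w,x with s→t→u→v→w→x→s) is antisymmetric. Sending even-indexed worlds to • and odd-indexed worlds to ∘ is a surjective bounded morphism onto the two-world frame with •↔∘, which is not antisymmetric.
Hence antisymmetry is not modally definable.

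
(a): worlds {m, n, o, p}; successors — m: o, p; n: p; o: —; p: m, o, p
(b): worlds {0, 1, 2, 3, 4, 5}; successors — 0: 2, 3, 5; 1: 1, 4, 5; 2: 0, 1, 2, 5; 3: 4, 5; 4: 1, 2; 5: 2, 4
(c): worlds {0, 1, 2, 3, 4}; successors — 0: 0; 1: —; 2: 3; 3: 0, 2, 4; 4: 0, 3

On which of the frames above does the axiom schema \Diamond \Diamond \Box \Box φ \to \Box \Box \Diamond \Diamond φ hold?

(b), (c)

The schema corresponds to a generalized confluence (Geach) condition: \forall x \forall y \forall z ((x R^2 y \wedge x R^2 z) \to \exists w (y R^2 w \wedge z R^2 w)).
(a): fails — mR²m, mR²o but no w with mR²w and oR²w.
(b): holds.
(c): holds.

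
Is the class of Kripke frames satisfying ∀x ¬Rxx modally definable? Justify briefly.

No

Any modally definable frame class is closed under surjective bounded morphisms.
The 4-cycle (worlds w0,w1,w2,w3 with w0→w1→w2→w3→w0) is irreflexive, and the map sending every world to a single reflexive point • is a surjective bounded morphism (forth: every edge maps to (•,•); back: every world has a successor). So any modal formula valid on the 4-cycle is also valid on the reflexive point, which is not irreflexive.
So the class is not modally definable.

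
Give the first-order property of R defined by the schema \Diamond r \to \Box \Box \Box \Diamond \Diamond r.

\forall x \forall y \forall z ((xRy \wedge x R^3 z) \to \exists w (y = w \wedge z R^2 w))

This is a Sahlqvist (Geach-type) schema ◇^1□^0r → □^3◇^2r.
Minimal-valuation argument: fix x; take any y with xR^1y and any z with xR^3z. Set V(r) to the set of worlds R-reachable from y in exactly 0 steps. Then □^0r holds at y, so the antecedent holds at x; validity forces ◇^2r at z, giving a w with zR^2w and yR^0w.
First-order correspondent: \forall x \forall y \forall z ((xRy \wedge x R^3 z) \to \exists w (y = w \wedge z R^2 w)).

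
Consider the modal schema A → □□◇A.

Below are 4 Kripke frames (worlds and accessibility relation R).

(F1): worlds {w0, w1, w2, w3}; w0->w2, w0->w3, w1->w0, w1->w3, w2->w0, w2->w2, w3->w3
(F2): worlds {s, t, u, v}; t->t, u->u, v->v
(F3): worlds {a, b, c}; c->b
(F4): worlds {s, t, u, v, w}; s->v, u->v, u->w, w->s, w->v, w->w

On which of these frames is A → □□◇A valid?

Frame correspondent (Sahlqvist): ∀x ∀z (xR²z → ∃w (x = w ∧ zRw)) — i.e. a generalized confluence (Geach) condition.
(F1): fails — w0R²w0 but no w with w0=w and w0Rw.
(F2): condition met.
(F3): condition met.
(F4): fails — uR²s but no w* with u=w* and sRw*.
Valid on: (F2), (F3).

(F2), (F3)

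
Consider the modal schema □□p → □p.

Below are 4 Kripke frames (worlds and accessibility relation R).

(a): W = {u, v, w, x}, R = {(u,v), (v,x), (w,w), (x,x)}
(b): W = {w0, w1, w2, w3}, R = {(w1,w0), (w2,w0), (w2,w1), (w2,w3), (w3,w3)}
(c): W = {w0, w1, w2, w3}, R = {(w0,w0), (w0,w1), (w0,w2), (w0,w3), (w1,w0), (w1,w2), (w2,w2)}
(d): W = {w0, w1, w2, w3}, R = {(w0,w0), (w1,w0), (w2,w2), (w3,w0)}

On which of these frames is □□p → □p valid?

(c), (d)

The schema corresponds to density: ∀x ∀y (Rxy → ∃z (Rxz ∧ Rzy)).
(a): fails — Ruv but no z with Ruz and Rzv.
(b): fails — Rw1w0 but no z with Rw1z and Rzw0.
(c): condition met.
(d): condition met.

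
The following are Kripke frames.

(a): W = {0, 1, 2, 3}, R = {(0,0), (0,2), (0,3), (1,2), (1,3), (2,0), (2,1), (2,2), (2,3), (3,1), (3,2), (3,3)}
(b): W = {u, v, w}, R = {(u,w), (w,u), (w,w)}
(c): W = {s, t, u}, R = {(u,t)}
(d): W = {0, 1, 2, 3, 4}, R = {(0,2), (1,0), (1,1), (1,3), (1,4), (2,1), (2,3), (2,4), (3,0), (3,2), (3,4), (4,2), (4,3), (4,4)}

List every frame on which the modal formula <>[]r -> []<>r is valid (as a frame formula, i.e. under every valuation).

Frame correspondent (Sahlqvist): forall x forall y forall z (Rxy & Rxz -> exists w (Ryw & Rzw)) — i.e. convergence.
(a): condition met.
(b): condition met.
(c): fails — Rut and Rut but t and t have no common successor.
(d): fails — R10 and R11 but 0 and 1 have no common successor.

(a), (b)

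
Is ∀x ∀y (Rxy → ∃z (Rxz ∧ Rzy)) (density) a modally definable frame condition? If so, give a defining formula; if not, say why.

The condition is density. A defining modal formula is □□q → □q.
Suppose □□q→□q is valid. Take Rxy and set V(q)={w : xR²w}. Then □□q at x, so □q at x, so q at y, i.e. ∃z(Rxz∧Rzy).

Yes, by □□q → □q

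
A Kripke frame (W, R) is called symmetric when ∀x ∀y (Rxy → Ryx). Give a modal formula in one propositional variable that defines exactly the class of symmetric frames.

The condition is symmetry. The B schema q → □◇q defines it.
Suppose q→□◇q is valid. Take Rxy and set V(q)={x}. Then q at x, so □◇q at x, so ◇q at y, so some z with Ryz has q; z=x, i.e. Ryx.

q → □◇q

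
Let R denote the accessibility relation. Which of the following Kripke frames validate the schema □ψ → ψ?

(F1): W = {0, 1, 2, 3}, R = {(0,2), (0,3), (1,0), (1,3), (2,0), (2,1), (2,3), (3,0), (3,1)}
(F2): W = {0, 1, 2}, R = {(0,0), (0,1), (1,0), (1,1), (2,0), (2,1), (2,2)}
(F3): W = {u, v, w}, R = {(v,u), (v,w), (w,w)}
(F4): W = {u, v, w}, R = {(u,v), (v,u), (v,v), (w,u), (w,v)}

(F2)

This is the axiom for reflexivity; its first-order frame correspondent is ∀x Rxx.
(F1): fails — world 0 does not see itself.
(F2): condition met.
(F3): fails — world u does not see itself.
(F4): fails — world u does not see itself.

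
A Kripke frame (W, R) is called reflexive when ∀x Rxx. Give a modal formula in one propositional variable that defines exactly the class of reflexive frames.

□s → s

The condition is reflexivity. The T schema □s → s defines it.
Suppose □s→s is valid. At any x set V(s)={w : Rxw}. Then □s holds at x, so s holds at x, i.e. Rxx.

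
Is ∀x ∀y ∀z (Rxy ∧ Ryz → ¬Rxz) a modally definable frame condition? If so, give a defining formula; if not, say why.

Modal frame validity is preserved under surjective bounded morphisms.
The 5-cycle (worlds 0,1,2,3,4 with 0→1→2→3→4→0) is intransitive. Mapping every world to a single reflexive point • is a surjective bounded morphism; the reflexive point is not intransitive (R••∧R•• but R••).
So the class is not modally definable.

No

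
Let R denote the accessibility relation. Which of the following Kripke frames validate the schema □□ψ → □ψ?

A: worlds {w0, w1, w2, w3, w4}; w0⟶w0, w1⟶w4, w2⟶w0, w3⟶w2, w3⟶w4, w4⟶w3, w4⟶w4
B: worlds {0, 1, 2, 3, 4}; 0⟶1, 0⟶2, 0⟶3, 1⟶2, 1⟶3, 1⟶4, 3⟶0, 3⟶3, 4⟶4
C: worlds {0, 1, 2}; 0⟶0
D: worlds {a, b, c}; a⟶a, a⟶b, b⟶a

The schema corresponds to density: ∀x ∀y (Rxy → ∃z (Rxz ∧ Rzy)).
A: fails — Rw3w2 but no z with Rw3z and Rzw2.
B: fails — R12 but no z with R1z and Rz2.
C: condition met.
D: condition met.

C, D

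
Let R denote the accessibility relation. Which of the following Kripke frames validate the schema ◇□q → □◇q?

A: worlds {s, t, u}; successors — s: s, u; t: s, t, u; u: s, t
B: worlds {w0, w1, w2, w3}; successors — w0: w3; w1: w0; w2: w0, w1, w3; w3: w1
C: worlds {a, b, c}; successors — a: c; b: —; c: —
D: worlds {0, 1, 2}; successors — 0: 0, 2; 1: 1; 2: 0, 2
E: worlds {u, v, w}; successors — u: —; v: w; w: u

Frame correspondent (Sahlqvist): ∀x ∀y ∀z (Rxy ∧ Rxz → ∃w (Ryw ∧ Rzw)) — i.e. convergence.
A: condition met.
B: fails — Rw2w0 and Rw2w1 but w0 and w1 have no common successor.
C: fails — Rac and Rac but c and c have no common successor.
D: condition met.
E: fails — Rwu and Rwu but u and u have no common successor.
Valid on: A, D.

A, D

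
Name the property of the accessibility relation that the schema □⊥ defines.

□⊥ is valid iff no world has any successor (otherwise □⊥ fails at any world with one).
Conversely, any frame satisfying ∀x ∀y ¬Rxy validates the schema.
So the correspondent is emptiness of R.

emptiness of R: ∀x ∀y ¬Rxy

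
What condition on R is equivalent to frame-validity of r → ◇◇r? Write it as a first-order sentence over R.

∀x ∃w (x = w ∧ xR²w)

This is a Sahlqvist (Geach-type) schema ◇^0□^0r → □^0◇^2r.
Minimal-valuation argument: fix x; take any y with xR^0y and any z with xR^0z. Set V(r) to the set of worlds R-reachable from y in exactly 0 steps. Then □^0r holds at y, so the antecedent holds at x; validity forces ◇^2r at z, giving a w with zR^2w and yR^0w.
First-order correspondent: ∀x ∃w (x = w ∧ xR²w).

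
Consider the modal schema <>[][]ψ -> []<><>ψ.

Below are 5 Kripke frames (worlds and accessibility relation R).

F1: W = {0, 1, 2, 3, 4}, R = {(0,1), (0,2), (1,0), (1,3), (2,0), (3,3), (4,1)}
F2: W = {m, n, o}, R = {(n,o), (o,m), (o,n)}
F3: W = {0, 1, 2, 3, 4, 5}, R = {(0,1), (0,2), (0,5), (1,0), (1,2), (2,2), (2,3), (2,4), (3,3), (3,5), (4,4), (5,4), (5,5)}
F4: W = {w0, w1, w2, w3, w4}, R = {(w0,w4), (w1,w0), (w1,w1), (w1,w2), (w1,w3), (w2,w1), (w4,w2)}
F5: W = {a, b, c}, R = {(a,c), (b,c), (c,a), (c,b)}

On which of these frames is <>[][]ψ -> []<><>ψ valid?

F1, F3, F5

This is the axiom for a generalized confluence (Geach) condition; its first-order frame correspondent is forall x forall y forall z ((xRy & xRz) -> exists w (y R^2 w & z R^2 w)).
F1: ✓.
F2: fails — oRm, oRm but no w with mR²w and mR²w.
F3: ✓.
F4: fails — w1Rw0, w1Rw3 but no w with w0R²w and w3R²w.
F5: ✓.
Valid on: F1, F3, F5.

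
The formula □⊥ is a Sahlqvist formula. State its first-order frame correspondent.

□⊥ is valid iff no world has any successor (otherwise □⊥ fails at any world with one).

emptiness of R: ∀x ∀y ¬Rxy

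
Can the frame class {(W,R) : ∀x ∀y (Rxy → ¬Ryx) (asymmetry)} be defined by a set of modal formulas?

Not definable by any modal formula

If a class were modally definable it would be closed under surjective bounded morphisms (Goldblatt–Thomason).
The 3-cycle (worlds s,t,u with s→t→u→s) is asymmetric. Mapping every world to a single reflexive point • is a surjective bounded morphism, and the reflexive point is not asymmetric (R•• but asymmetry requires ¬R••).
Hence asymmetry is not modally definable.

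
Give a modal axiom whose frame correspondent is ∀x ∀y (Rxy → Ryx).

A defining formula is ψ → □◇ψ (the B axiom).
Suppose ψ→□◇ψ is valid. Take Rxy and set V(ψ)={x}. Then ψ at x, so □◇ψ at x, so ◇ψ at y, so some z with Ryz has ψ; z=x, i.e. Ryx.

ψ → □◇ψ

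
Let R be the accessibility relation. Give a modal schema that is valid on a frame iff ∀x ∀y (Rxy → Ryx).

s → □◇s

This is symmetry; the standard corresponding axiom is B: s → □◇s.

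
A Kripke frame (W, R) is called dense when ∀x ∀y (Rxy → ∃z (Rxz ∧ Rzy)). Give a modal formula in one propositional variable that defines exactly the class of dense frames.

This is density; the standard corresponding axiom is C4: □□r → □r.
Suppose □□r→□r is valid. Take Rxy and set V(r)={w : xR²w}. Then □□r at x, so □r at x, so r at y, i.e. ∃z(Rxz∧Rzy).

□□r → □r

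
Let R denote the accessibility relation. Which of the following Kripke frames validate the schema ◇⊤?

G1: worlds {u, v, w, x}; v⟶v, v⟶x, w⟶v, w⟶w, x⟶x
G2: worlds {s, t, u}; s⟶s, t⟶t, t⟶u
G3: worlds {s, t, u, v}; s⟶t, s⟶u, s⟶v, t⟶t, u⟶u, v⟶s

This is the axiom for seriality; its first-order frame correspondent is ∀x ∃y Rxy.
G1: fails — world u has no successor.
G2: fails — world u has no successor.
G3: ✓.

G3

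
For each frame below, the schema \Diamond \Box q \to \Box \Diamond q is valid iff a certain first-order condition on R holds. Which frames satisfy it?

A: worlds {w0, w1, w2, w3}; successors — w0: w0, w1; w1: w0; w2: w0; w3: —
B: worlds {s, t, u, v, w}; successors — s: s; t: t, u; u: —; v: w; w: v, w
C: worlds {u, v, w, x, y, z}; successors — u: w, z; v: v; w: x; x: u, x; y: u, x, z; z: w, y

A

This is the axiom for convergence; its first-order frame correspondent is \forall x \forall y \forall z (Rxy \wedge Rxz \to \exists w (Ryw \wedge Rzw)).
A: condition met.
B: fails — Rtt and Rtu but t and u have no common successor.
C: fails — Ruz and Ruw but z and w have no common successor.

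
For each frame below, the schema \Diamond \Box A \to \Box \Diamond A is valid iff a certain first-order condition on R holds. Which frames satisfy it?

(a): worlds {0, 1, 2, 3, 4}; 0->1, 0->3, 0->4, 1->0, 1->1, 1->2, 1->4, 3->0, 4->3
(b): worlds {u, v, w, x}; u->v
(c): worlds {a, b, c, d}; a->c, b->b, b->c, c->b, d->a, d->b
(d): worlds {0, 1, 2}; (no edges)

Frame correspondent (Sahlqvist): \forall x \forall y \forall z (Rxy \wedge Rxz \to \exists w (Ryw \wedge Rzw)) — i.e. convergence.
(a): fails — R01 and R04 but 1 and 4 have no common successor.
(b): fails — Ruv and Ruv but v and v have no common successor.
(c): holds.
(d): holds.

(c), (d)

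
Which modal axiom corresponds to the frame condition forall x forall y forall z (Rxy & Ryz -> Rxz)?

□r → □□r

This is transitivity; the standard corresponding axiom is 4: □r → □□r.
Suppose □r→□□r is valid. Take Rxy, Ryz and set V(r)={w : Rxw}. Then □r at x, so □□r at x, so □r at y, so r at z, i.e. Rxz.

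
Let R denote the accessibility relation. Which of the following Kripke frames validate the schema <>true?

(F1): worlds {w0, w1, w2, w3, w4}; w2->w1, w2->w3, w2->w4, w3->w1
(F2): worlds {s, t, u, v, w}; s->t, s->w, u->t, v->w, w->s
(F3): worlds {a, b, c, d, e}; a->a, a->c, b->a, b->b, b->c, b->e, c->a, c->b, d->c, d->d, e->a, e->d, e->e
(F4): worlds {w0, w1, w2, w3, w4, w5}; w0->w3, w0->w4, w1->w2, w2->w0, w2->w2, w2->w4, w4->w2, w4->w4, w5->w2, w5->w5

Frame correspondent (Sahlqvist): forall x exists y Rxy — i.e. seriality.
(F1): fails — world w0 has no successor.
(F2): fails — world t has no successor.
(F3): holds.
(F4): fails — world w3 has no successor.

(F3)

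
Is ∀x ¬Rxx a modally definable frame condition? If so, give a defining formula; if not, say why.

If a class were modally definable it would be closed under surjective bounded morphisms (Goldblatt–Thomason).
The 4-cycle (worlds w0,w1,w2,w3 with w0→w1→w2→w3→w0) is irreflexive, and the map sending every world to a single reflexive point • is a surjective bounded morphism (forth: every edge maps to (•,•); back: every world has a successor). So any modal formula valid on the 4-cycle is also valid on the reflexive point, which is not irreflexive.
So the class is not modally definable.

Not modally definable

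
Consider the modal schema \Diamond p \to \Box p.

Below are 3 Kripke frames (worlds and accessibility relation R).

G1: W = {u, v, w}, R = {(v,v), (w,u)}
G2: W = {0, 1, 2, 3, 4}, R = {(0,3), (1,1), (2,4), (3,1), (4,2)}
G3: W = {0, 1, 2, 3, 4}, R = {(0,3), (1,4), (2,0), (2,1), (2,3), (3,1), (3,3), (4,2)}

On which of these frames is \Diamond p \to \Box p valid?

G1, G2

This is the axiom for partial functionality; its first-order frame correspondent is \forall x \forall y \forall z (Rxy \wedge Rxz \to y = z).
G1: holds.
G2: holds.
G3: fails — 2 sees both 0 and 1.
Valid on: G1, G2.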